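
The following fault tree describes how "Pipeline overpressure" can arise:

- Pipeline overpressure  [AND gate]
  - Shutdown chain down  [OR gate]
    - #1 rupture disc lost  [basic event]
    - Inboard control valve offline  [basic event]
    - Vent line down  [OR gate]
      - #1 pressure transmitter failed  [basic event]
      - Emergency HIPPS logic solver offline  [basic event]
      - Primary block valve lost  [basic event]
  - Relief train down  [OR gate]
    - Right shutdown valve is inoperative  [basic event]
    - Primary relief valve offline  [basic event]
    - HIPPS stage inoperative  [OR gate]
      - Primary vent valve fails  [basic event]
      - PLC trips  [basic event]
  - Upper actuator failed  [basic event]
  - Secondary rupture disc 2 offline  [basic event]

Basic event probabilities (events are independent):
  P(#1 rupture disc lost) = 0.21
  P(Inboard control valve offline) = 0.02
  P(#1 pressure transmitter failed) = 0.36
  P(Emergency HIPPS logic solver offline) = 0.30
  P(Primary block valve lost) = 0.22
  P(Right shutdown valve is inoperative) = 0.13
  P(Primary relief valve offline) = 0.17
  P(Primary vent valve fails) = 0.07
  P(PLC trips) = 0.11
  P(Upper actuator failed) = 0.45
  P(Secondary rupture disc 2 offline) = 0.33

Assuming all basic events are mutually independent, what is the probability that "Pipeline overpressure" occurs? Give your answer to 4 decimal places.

0.0436

P(Vent line down) [OR] = 1 − (1−0.36) × (1−0.30) × (1−0.22) = 0.650560
P(Shutdown chain down) [OR] = 1 − (1−0.21) × (1−0.02) × (1−0.650560) = 0.729464
P(HIPPS stage inoperative) [OR] = 1 − (1−0.07) × (1−0.11) = 0.172300
P(Relief train down) [OR] = 1 − (1−0.13) × (1−0.17) × (1−0.172300) = 0.402318
P(Pipeline overpressure) [AND] = 0.729464 × 0.402318 × 0.45 × 0.33 = 0.043581
Rounded to 4 decimal places: P(Pipeline overpressure) ≈ 0.0436.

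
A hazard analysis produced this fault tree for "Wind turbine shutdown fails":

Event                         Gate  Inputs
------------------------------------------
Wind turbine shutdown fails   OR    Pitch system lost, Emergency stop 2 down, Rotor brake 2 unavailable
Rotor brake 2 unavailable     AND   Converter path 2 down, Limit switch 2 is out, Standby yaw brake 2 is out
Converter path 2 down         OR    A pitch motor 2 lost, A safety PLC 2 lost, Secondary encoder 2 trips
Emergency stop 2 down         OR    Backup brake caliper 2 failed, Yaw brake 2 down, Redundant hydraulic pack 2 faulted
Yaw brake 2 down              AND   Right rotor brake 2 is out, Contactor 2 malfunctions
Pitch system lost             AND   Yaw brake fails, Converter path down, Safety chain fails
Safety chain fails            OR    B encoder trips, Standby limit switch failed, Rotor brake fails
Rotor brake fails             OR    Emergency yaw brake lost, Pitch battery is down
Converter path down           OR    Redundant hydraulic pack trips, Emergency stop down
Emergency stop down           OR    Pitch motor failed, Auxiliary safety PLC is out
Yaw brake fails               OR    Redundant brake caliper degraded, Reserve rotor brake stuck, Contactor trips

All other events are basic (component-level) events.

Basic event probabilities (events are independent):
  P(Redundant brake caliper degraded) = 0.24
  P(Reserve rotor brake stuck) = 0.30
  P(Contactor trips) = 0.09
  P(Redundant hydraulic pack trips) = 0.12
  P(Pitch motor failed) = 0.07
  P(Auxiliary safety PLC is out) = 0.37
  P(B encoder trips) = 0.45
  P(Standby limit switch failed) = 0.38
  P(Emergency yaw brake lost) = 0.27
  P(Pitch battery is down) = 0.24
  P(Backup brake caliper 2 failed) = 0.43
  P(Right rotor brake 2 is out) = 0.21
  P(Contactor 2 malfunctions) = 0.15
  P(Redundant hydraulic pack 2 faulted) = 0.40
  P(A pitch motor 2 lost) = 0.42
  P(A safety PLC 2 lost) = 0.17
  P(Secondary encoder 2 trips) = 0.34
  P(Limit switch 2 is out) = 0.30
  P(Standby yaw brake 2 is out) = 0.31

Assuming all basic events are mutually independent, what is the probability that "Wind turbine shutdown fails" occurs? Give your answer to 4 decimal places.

0.7526

P(Yaw brake fails) [OR] = 1 − (1−0.24) × (1−0.30) × (1−0.09) = 0.515880
P(Emergency stop down) [OR] = 1 − (1−0.07) × (1−0.37) = 0.414100
P(Converter path down) [OR] = 1 − (1−0.12) × (1−0.414100) = 0.484408
P(Rotor brake fails) [OR] = 1 − (1−0.27) × (1−0.24) = 0.445200
P(Safety chain fails) [OR] = 1 − (1−0.45) × (1−0.38) × (1−0.445200) = 0.810813
P(Pitch system lost) [AND] = 0.515880 × 0.484408 × 0.810813 = 0.202619
P(Yaw brake 2 down) [AND] = 0.21 × 0.15 = 0.031500
P(Emergency stop 2 down) [OR] = 1 − (1−0.43) × (1−0.031500) × (1−0.40) = 0.668773
P(Converter path 2 down) [OR] = 1 − (1−0.42) × (1−0.17) × (1−0.34) = 0.682276
P(Rotor brake 2 unavailable) [AND] = 0.682276 × 0.30 × 0.31 = 0.063452
P(Wind turbine shutdown fails) [OR] = 1 − (1−0.202619) × (1−0.668773) × (1−0.063452) = 0.752644
Rounded to 4 decimal places: P(Wind turbine shutdown fails) ≈ 0.7526.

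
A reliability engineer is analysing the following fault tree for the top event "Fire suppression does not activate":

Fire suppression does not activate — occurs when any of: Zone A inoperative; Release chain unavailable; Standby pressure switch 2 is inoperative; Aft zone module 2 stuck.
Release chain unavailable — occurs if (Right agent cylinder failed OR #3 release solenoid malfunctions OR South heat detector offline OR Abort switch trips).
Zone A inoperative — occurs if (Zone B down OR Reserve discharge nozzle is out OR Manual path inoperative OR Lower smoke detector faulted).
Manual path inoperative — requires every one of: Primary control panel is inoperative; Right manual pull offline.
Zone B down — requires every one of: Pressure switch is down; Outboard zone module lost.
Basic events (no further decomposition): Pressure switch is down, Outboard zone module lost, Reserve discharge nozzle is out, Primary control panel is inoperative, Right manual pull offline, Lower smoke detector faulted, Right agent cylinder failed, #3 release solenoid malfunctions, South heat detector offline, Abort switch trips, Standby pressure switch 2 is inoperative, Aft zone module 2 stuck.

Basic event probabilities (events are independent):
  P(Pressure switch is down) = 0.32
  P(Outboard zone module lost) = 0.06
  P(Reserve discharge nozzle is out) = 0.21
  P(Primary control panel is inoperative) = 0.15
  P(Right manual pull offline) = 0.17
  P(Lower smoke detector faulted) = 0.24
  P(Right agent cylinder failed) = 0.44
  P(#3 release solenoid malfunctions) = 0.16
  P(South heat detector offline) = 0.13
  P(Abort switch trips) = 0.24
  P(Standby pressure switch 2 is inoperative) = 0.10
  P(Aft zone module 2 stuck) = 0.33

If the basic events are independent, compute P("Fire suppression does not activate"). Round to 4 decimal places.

0.8924

P(Zone B down) [AND] = 0.32 × 0.06 = 0.019200
P(Manual path inoperative) [AND] = 0.15 × 0.17 = 0.025500
P(Zone A inoperative) [OR] = 1 − (1−0.019200) × (1−0.21) × (1−0.025500) × (1−0.24) = 0.426144
P(Release chain unavailable) [OR] = 1 − (1−0.44) × (1−0.16) × (1−0.13) × (1−0.24) = 0.688972
P(Fire suppression does not activate) [OR] = 1 − (1−0.426144) × (1−0.688972) × (1−0.10) × (1−0.33) = 0.892373
Rounded to 4 decimal places: P(Fire suppression does not activate) ≈ 0.8924.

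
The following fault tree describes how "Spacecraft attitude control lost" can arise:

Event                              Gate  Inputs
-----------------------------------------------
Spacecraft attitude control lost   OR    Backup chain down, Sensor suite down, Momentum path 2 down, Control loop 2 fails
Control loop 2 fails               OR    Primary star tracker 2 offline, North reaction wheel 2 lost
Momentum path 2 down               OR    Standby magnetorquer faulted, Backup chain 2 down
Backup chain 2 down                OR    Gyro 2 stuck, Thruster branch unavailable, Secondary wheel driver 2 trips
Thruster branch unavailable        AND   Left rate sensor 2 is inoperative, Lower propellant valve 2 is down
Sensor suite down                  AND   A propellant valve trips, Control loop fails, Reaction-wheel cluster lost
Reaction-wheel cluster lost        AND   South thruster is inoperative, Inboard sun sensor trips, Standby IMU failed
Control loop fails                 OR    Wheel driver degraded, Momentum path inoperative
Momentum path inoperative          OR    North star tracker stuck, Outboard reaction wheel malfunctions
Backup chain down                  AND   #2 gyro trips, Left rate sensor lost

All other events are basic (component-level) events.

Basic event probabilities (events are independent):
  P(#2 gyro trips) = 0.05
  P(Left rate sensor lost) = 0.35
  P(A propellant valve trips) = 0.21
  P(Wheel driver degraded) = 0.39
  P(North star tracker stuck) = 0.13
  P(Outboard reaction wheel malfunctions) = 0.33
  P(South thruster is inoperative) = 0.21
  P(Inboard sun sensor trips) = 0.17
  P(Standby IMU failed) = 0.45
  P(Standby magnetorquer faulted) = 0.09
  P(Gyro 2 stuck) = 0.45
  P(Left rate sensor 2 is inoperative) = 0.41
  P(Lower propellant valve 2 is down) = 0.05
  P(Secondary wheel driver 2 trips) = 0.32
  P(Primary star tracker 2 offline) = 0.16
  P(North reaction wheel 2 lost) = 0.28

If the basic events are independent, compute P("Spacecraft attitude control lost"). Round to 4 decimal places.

P(Backup chain down) [AND] = 0.05 × 0.35 = 0.017500
P(Momentum path inoperative) [OR] = 1 − (1−0.13) × (1−0.33) = 0.417100
P(Control loop fails) [OR] = 1 − (1−0.39) × (1−0.417100) = 0.644431
P(Reaction-wheel cluster lost) [AND] = 0.21 × 0.17 × 0.45 = 0.016065
P(Sensor suite down) [AND] = 0.21 × 0.644431 × 0.016065 = 0.002174
P(Thruster branch unavailable) [AND] = 0.41 × 0.05 = 0.020500
P(Backup chain 2 down) [OR] = 1 − (1−0.45) × (1−0.020500) × (1−0.32) = 0.633667
P(Momentum path 2 down) [OR] = 1 − (1−0.09) × (1−0.633667) = 0.666637
P(Control loop 2 fails) [OR] = 1 − (1−0.16) × (1−0.28) = 0.395200
P(Spacecraft attitude control lost) [OR] = 1 − (1−0.017500) × (1−0.002174) × (1−0.666637) × (1−0.395200) = 0.802341
Rounded to 4 decimal places: P(Spacecraft attitude control lost) ≈ 0.8023.

0.8023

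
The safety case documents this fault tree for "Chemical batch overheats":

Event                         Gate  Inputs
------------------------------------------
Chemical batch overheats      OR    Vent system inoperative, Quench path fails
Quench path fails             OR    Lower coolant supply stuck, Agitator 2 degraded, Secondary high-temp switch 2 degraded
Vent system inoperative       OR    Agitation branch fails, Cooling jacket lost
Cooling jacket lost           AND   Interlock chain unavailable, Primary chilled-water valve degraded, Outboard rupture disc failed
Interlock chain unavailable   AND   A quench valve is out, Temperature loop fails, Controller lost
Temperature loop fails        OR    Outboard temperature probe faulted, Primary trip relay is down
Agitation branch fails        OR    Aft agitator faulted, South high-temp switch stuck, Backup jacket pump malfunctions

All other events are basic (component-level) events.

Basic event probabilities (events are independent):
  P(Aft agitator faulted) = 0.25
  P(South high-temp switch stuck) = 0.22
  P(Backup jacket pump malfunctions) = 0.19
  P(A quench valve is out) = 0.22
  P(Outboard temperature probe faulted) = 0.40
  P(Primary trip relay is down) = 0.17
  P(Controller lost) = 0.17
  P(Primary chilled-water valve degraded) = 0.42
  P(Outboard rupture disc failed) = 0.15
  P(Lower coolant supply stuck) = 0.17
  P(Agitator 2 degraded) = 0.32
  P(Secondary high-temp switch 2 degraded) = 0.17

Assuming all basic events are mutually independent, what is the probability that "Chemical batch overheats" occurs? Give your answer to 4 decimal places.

P(Agitation branch fails) [OR] = 1 − (1−0.25) × (1−0.22) × (1−0.19) = 0.526150
P(Temperature loop fails) [OR] = 1 − (1−0.40) × (1−0.17) = 0.502000
P(Interlock chain unavailable) [AND] = 0.22 × 0.502000 × 0.17 = 0.018775
P(Cooling jacket lost) [AND] = 0.018775 × 0.42 × 0.15 = 0.001183
P(Vent system inoperative) [OR] = 1 − (1−0.526150) × (1−0.001183) = 0.526711
P(Quench path fails) [OR] = 1 − (1−0.17) × (1−0.32) × (1−0.17) = 0.531548
P(Chemical batch overheats) [OR] = 1 − (1−0.526711) × (1−0.531548) = 0.778287
Rounded to 4 decimal places: P(Chemical batch overheats) ≈ 0.7783.

0.7783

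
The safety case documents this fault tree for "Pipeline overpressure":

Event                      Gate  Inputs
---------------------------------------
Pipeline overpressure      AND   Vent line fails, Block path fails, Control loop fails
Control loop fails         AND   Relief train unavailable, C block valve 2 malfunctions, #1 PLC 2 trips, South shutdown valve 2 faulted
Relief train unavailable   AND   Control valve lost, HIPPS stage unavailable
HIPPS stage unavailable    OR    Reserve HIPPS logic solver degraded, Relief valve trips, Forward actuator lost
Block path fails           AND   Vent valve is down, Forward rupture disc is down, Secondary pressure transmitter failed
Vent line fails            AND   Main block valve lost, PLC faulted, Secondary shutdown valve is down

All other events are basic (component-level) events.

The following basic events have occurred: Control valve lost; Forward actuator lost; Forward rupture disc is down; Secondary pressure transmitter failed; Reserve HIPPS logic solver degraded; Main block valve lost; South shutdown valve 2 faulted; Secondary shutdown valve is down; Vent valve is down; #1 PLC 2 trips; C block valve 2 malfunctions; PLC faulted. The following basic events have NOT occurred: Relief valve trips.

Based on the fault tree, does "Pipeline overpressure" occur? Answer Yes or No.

Vent line fails [AND]: Main block valve lost=occurs, PLC faulted=occurs, Secondary shutdown valve is down=occurs → all inputs occur → occurs.
Block path fails [AND]: Vent valve is down=occurs, Forward rupture disc is down=occurs, Secondary pressure transmitter failed=occurs → all inputs occur → occurs.
HIPPS stage unavailable [OR]: Reserve HIPPS logic solver degraded=occurs, Relief valve trips=not, Forward actuator lost=occurs → at least one input occurs → occurs.
Relief train unavailable [AND]: Control valve lost=occurs, HIPPS stage unavailable=occurs → all inputs occur → occurs.
Control loop fails [AND]: Relief train unavailable=occurs, C block valve 2 malfunctions=occurs, #1 PLC 2 trips=occurs, South shutdown valve 2 faulted=occurs → all inputs occur → occurs.
Pipeline overpressure [AND]: Vent line fails=occurs, Block path fails=occurs, Control loop fails=occurs → all inputs occur → occurs.

Yes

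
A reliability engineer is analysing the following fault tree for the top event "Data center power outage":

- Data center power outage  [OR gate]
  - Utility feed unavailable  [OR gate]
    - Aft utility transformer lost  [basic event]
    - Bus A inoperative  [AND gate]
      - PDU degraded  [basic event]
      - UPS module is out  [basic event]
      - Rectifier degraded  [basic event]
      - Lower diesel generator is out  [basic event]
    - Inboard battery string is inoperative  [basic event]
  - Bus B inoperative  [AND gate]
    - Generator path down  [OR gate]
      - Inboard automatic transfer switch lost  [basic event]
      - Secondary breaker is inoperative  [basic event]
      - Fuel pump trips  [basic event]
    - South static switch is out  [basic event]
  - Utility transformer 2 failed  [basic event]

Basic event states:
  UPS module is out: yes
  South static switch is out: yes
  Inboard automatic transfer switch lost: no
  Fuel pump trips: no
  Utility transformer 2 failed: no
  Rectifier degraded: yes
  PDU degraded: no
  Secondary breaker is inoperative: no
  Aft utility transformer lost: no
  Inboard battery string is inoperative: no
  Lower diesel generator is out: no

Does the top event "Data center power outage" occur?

Bus A inoperative [AND]: PDU degraded=not, UPS module is out=occurs, Rectifier degraded=occurs, Lower diesel generator is out=not → not all inputs occur → does not occur.
Utility feed unavailable [OR]: Aft utility transformer lost=not, Bus A inoperative=not, Inboard battery string is inoperative=not → no input occurs → does not occur.
Generator path down [OR]: Inboard automatic transfer switch lost=not, Secondary breaker is inoperative=not, Fuel pump trips=not → no input occurs → does not occur.
Bus B inoperative [AND]: Generator path down=not, South static switch is out=occurs → not all inputs occur → does not occur.
Data center power outage [OR]: Utility feed unavailable=not, Bus B inoperative=not, Utility transformer 2 failed=not → no input occurs → does not occur.

No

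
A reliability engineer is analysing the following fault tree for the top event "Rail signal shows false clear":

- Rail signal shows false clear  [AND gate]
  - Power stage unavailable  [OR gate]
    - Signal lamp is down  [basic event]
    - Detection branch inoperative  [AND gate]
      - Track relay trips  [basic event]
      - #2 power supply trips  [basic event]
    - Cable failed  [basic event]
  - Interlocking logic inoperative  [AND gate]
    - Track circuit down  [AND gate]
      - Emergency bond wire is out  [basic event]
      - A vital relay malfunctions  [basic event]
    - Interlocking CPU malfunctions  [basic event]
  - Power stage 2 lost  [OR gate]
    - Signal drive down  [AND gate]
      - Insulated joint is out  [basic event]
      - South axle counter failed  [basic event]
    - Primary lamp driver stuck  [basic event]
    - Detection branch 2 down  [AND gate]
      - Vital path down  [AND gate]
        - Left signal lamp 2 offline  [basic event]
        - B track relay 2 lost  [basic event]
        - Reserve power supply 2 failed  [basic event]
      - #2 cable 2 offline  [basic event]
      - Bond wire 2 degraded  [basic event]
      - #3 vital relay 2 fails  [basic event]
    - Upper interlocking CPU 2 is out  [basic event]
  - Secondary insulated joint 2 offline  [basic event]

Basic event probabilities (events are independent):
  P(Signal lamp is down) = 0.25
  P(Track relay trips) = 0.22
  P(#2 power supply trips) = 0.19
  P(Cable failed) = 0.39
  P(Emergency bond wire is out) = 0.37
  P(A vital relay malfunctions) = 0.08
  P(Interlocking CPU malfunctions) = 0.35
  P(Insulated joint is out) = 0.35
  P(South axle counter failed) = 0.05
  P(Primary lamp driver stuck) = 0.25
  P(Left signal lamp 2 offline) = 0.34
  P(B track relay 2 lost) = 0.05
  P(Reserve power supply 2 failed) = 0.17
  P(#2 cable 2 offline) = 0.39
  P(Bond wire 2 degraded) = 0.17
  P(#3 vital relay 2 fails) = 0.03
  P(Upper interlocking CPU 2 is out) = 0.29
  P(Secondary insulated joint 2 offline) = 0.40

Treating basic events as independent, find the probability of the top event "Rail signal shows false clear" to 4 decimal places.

0.0011

P(Detection branch inoperative) [AND] = 0.22 × 0.19 = 0.041800
P(Power stage unavailable) [OR] = 1 − (1−0.25) × (1−0.041800) × (1−0.39) = 0.561624
P(Track circuit down) [AND] = 0.37 × 0.08 = 0.029600
P(Interlocking logic inoperative) [AND] = 0.029600 × 0.35 = 0.010360
P(Signal drive down) [AND] = 0.35 × 0.05 = 0.017500
P(Vital path down) [AND] = 0.34 × 0.05 × 0.17 = 0.002890
P(Detection branch 2 down) [AND] = 0.002890 × 0.39 × 0.17 × 0.03 = 0.000006
P(Power stage 2 lost) [OR] = 1 − (1−0.017500) × (1−0.25) × (1−0.000006) × (1−0.29) = 0.476822
P(Rail signal shows false clear) [AND] = 0.561624 × 0.010360 × 0.476822 × 0.40 = 0.001110
Rounded to 4 decimal places: P(Rail signal shows false clear) ≈ 0.0011.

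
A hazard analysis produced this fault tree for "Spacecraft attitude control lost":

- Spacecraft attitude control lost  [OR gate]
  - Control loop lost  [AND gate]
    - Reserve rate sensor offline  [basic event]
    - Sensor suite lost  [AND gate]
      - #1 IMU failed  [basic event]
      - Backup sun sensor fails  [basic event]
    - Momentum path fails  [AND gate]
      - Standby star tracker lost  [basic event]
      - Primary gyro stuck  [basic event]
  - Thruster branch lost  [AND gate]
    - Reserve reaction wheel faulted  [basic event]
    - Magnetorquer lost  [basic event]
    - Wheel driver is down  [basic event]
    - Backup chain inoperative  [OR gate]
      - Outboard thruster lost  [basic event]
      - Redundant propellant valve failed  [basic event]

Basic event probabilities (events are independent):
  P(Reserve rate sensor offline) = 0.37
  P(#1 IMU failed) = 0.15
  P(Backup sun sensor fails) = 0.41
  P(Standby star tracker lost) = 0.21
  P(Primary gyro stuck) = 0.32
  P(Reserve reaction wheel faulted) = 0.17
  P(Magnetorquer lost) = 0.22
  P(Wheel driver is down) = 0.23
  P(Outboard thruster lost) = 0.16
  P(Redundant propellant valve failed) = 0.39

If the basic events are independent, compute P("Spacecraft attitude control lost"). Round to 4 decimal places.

P(Sensor suite lost) [AND] = 0.15 × 0.41 = 0.061500
P(Momentum path fails) [AND] = 0.21 × 0.32 = 0.067200
P(Control loop lost) [AND] = 0.37 × 0.061500 × 0.067200 = 0.001529
P(Backup chain inoperative) [OR] = 1 − (1−0.16) × (1−0.39) = 0.487600
P(Thruster branch lost) [AND] = 0.17 × 0.22 × 0.23 × 0.487600 = 0.004194
P(Spacecraft attitude control lost) [OR] = 1 − (1−0.001529) × (1−0.004194) = 0.005717
Rounded to 4 decimal places: P(Spacecraft attitude control lost) ≈ 0.0057.

0.0057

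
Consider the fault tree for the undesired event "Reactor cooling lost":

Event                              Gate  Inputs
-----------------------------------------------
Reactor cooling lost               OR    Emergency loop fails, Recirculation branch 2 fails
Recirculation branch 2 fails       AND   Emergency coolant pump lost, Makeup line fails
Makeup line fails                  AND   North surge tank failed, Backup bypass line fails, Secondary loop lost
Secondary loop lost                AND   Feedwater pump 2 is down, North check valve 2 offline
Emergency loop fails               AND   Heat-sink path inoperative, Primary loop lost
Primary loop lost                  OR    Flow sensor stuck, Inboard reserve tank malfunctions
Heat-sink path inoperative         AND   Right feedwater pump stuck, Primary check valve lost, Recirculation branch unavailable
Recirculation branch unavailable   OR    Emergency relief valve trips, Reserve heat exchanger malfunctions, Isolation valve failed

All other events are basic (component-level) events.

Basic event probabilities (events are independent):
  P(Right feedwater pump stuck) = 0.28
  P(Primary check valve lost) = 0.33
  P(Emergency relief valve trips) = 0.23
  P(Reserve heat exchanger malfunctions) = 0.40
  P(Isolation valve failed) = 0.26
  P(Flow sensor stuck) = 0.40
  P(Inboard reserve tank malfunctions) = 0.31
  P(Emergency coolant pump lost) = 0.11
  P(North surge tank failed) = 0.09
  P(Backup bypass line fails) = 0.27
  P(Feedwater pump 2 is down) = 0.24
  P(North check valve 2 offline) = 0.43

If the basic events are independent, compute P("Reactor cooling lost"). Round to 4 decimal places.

0.0359

P(Recirculation branch unavailable) [OR] = 1 − (1−0.23) × (1−0.40) × (1−0.26) = 0.658120
P(Heat-sink path inoperative) [AND] = 0.28 × 0.33 × 0.658120 = 0.060810
P(Primary loop lost) [OR] = 1 − (1−0.40) × (1−0.31) = 0.586000
P(Emergency loop fails) [AND] = 0.060810 × 0.586000 = 0.035635
P(Secondary loop lost) [AND] = 0.24 × 0.43 = 0.103200
P(Makeup line fails) [AND] = 0.09 × 0.27 × 0.103200 = 0.002508
P(Recirculation branch 2 fails) [AND] = 0.11 × 0.002508 = 0.000276
P(Reactor cooling lost) [OR] = 1 − (1−0.035635) × (1−0.000276) = 0.035901
Rounded to 4 decimal places: P(Reactor cooling lost) ≈ 0.0359.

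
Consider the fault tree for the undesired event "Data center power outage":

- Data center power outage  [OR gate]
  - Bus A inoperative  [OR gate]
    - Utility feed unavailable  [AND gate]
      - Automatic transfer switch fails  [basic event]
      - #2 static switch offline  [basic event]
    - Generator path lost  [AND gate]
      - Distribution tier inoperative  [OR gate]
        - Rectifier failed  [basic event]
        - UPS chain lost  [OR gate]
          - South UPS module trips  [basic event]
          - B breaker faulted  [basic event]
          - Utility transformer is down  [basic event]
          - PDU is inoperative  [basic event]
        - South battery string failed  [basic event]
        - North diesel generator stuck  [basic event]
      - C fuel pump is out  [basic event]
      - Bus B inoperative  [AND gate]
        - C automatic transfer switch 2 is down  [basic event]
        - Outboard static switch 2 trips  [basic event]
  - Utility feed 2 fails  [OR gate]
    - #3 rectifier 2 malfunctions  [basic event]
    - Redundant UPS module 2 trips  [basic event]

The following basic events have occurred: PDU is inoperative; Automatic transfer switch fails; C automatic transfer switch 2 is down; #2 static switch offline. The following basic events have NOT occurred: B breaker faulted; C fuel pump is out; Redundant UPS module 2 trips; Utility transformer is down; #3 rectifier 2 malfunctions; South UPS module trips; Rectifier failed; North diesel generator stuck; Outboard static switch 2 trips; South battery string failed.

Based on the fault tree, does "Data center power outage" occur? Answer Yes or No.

Utility feed unavailable [AND]: Automatic transfer switch fails=occurs, #2 static switch offline=occurs → all inputs occur → occurs.
UPS chain lost [OR]: South UPS module trips=not, B breaker faulted=not, Utility transformer is down=not, PDU is inoperative=occurs → at least one input occurs → occurs.
Distribution tier inoperative [OR]: Rectifier failed=not, UPS chain lost=occurs, South battery string failed=not, North diesel generator stuck=not → at least one input occurs → occurs.
Bus B inoperative [AND]: C automatic transfer switch 2 is down=occurs, Outboard static switch 2 trips=not → not all inputs occur → does not occur.
Generator path lost [AND]: Distribution tier inoperative=occurs, C fuel pump is out=not, Bus B inoperative=not → not all inputs occur → does not occur.
Bus A inoperative [OR]: Utility feed unavailable=occurs, Generator path lost=not → at least one input occurs → occurs.
Utility feed 2 fails [OR]: #3 rectifier 2 malfunctions=not, Redundant UPS module 2 trips=not → no input occurs → does not occur.
Data center power outage [OR]: Bus A inoperative=occurs, Utility feed 2 fails=not → at least one input occurs → occurs.

Yes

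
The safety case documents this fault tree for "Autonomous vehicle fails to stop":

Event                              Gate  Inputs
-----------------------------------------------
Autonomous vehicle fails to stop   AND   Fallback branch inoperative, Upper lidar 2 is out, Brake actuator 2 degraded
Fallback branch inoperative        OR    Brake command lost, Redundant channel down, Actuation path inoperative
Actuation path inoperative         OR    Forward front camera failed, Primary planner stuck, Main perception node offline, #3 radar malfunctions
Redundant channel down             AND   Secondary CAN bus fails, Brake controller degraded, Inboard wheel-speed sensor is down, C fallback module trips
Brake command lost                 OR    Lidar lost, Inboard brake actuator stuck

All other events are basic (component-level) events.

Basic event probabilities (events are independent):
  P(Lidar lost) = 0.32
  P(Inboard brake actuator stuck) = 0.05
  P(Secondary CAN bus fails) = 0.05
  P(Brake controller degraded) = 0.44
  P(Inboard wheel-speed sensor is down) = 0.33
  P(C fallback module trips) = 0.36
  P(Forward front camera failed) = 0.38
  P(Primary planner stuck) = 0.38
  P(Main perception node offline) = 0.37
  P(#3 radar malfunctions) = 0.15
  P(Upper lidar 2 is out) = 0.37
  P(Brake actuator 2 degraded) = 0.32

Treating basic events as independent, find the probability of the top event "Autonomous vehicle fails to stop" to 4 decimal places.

P(Brake command lost) [OR] = 1 − (1−0.32) × (1−0.05) = 0.354000
P(Redundant channel down) [AND] = 0.05 × 0.44 × 0.33 × 0.36 = 0.002614
P(Actuation path inoperative) [OR] = 1 − (1−0.38) × (1−0.38) × (1−0.37) × (1−0.15) = 0.794154
P(Fallback branch inoperative) [OR] = 1 − (1−0.354000) × (1−0.002614) × (1−0.794154) = 0.867371
P(Autonomous vehicle fails to stop) [AND] = 0.867371 × 0.37 × 0.32 = 0.102697
Rounded to 4 decimal places: P(Autonomous vehicle fails to stop) ≈ 0.1027.

0.1027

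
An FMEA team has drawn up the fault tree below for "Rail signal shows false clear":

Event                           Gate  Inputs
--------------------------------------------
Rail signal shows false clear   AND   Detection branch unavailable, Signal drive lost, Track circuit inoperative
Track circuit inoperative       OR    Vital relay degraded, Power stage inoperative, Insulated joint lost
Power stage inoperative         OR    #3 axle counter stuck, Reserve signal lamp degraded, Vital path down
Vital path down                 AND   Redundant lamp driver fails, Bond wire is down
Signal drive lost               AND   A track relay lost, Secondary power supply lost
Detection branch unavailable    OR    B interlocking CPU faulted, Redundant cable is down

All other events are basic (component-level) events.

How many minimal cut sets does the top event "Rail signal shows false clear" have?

Detection branch unavailable [OR]: union of children's cut sets → 2 cut set(s).
Signal drive lost [AND]: one cut set from each child combined → 1 × 1 = 1 cut set(s).
Vital path down [AND]: one cut set from each child combined → 1 × 1 = 1 cut set(s).
Power stage inoperative [OR]: union of children's cut sets → 3 cut set(s).
Track circuit inoperative [OR]: union of children's cut sets → 5 cut set(s).
Rail signal shows false clear [AND]: one cut set from each child combined → 2 × 1 × 5 = 10 cut set(s).
Minimal cut sets: {A track relay lost, B interlocking CPU faulted, Secondary power supply lost, Vital relay degraded}; {#3 axle counter stuck, A track relay lost, B interlocking CPU faulted, Secondary power supply lost}; {A track relay lost, B interlocking CPU faulted, Reserve signal lamp degraded, Secondary power supply lost}; {A track relay lost, B interlocking CPU faulted, Bond wire is down, Redundant lamp driver fails, Secondary power supply lost}; {A track relay lost, B interlocking CPU faulted, Insulated joint lost, Secondary power supply lost}; {A track relay lost, Redundant cable is down, Secondary power supply lost, Vital relay degraded}; {#3 axle counter stuck, A track relay lost, Redundant cable is down, Secondary power supply lost}; {A track relay lost, Redundant cable is down, Reserve signal lamp degraded, Secondary power supply lost}; {A track relay lost, Bond wire is down, Redundant cable is down, Redundant lamp driver fails, Secondary power supply lost}; {A track relay lost, Insulated joint lost, Redundant cable is down, Secondary power supply lost}.

10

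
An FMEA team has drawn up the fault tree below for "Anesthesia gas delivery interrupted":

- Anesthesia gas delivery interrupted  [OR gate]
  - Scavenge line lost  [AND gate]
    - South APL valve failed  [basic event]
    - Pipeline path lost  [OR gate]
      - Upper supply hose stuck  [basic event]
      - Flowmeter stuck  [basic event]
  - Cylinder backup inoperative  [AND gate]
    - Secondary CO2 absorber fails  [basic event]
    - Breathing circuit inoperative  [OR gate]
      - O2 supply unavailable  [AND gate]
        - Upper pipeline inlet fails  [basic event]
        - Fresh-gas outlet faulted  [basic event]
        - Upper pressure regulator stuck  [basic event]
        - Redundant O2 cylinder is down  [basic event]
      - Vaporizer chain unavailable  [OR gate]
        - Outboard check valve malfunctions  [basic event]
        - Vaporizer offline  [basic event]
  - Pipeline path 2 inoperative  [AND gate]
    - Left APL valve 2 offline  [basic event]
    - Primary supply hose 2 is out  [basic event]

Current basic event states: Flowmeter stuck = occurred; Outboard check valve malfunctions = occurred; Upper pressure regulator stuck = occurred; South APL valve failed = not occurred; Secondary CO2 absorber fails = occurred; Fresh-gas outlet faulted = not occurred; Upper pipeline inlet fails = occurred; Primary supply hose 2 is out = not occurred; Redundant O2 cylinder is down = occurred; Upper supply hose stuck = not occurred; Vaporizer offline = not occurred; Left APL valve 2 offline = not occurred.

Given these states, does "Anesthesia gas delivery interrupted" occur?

Pipeline path lost [OR]: Upper supply hose stuck=not, Flowmeter stuck=occurs → at least one input occurs → occurs.
Scavenge line lost [AND]: South APL valve failed=not, Pipeline path lost=occurs → not all inputs occur → does not occur.
O2 supply unavailable [AND]: Upper pipeline inlet fails=occurs, Fresh-gas outlet faulted=not, Upper pressure regulator stuck=occurs, Redundant O2 cylinder is down=occurs → not all inputs occur → does not occur.
Vaporizer chain unavailable [OR]: Outboard check valve malfunctions=occurs, Vaporizer offline=not → at least one input occurs → occurs.
Breathing circuit inoperative [OR]: O2 supply unavailable=not, Vaporizer chain unavailable=occurs → at least one input occurs → occurs.
Cylinder backup inoperative [AND]: Secondary CO2 absorber fails=occurs, Breathing circuit inoperative=occurs → all inputs occur → occurs.
Pipeline path 2 inoperative [AND]: Left APL valve 2 offline=not, Primary supply hose 2 is out=not → not all inputs occur → does not occur.
Anesthesia gas delivery interrupted [OR]: Scavenge line lost=not, Cylinder backup inoperative=occurs, Pipeline path 2 inoperative=not → at least one input occurs → occurs.

Yes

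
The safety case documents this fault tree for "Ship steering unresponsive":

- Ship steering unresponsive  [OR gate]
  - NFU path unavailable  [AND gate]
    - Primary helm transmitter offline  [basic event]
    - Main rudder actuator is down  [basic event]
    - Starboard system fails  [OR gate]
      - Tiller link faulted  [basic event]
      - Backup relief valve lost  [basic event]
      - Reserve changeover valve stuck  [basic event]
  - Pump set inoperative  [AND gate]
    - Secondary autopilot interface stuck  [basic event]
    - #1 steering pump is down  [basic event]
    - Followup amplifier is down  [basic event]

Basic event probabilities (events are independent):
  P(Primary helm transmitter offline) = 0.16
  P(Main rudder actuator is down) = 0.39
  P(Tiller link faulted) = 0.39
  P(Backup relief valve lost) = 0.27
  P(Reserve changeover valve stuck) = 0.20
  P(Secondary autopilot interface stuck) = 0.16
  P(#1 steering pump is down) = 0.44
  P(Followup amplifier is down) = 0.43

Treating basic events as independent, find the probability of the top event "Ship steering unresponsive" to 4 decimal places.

0.0692

P(Starboard system fails) [OR] = 1 − (1−0.39) × (1−0.27) × (1−0.20) = 0.643760
P(NFU path unavailable) [AND] = 0.16 × 0.39 × 0.643760 = 0.040171
P(Pump set inoperative) [AND] = 0.16 × 0.44 × 0.43 = 0.030272
P(Ship steering unresponsive) [OR] = 1 − (1−0.040171) × (1−0.030272) = 0.069227
Rounded to 4 decimal places: P(Ship steering unresponsive) ≈ 0.0692.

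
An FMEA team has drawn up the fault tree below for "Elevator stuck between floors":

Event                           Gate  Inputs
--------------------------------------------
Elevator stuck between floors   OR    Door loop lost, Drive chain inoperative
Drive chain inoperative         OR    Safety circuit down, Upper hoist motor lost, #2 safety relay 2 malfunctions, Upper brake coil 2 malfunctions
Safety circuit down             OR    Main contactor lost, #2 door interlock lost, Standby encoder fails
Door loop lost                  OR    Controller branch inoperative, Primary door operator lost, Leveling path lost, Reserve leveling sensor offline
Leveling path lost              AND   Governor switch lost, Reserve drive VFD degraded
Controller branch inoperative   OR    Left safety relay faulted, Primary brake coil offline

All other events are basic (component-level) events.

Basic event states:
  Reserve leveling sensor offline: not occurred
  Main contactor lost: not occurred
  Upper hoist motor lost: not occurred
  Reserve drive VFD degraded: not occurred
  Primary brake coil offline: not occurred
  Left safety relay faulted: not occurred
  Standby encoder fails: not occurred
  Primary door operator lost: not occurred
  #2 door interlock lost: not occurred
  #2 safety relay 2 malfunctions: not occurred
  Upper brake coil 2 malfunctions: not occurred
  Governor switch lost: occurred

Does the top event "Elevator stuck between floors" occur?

No

Controller branch inoperative [OR]: Left safety relay faulted=not, Primary brake coil offline=not → no input occurs → does not occur.
Leveling path lost [AND]: Governor switch lost=occurs, Reserve drive VFD degraded=not → not all inputs occur → does not occur.
Door loop lost [OR]: Controller branch inoperative=not, Primary door operator lost=not, Leveling path lost=not, Reserve leveling sensor offline=not → no input occurs → does not occur.
Safety circuit down [OR]: Main contactor lost=not, #2 door interlock lost=not, Standby encoder fails=not → no input occurs → does not occur.
Drive chain inoperative [OR]: Safety circuit down=not, Upper hoist motor lost=not, #2 safety relay 2 malfunctions=not, Upper brake coil 2 malfunctions=not → no input occurs → does not occur.
Elevator stuck between floors [OR]: Door loop lost=not, Drive chain inoperative=not → no input occurs → does not occur.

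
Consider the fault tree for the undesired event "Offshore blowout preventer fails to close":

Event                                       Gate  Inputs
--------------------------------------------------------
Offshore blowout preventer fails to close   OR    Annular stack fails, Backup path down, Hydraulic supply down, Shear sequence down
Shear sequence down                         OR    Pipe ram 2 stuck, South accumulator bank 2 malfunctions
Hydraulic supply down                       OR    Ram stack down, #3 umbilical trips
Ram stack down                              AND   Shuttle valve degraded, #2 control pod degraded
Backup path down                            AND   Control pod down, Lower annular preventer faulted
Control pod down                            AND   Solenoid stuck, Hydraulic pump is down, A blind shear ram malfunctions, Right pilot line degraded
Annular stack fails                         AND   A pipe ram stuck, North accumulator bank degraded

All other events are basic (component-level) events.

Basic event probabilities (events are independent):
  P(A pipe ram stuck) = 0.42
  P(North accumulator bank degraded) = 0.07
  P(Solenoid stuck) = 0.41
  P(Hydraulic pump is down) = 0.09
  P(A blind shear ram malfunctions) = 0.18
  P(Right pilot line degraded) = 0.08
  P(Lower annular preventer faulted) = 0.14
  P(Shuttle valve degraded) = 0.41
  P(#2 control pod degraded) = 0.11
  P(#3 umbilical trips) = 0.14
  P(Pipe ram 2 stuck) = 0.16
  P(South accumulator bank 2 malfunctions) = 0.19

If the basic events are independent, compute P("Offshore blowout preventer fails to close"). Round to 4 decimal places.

0.4577

P(Annular stack fails) [AND] = 0.42 × 0.07 = 0.029400
P(Control pod down) [AND] = 0.41 × 0.09 × 0.18 × 0.08 = 0.000531
P(Backup path down) [AND] = 0.000531 × 0.14 = 0.000074
P(Ram stack down) [AND] = 0.41 × 0.11 = 0.045100
P(Hydraulic supply down) [OR] = 1 − (1−0.045100) × (1−0.14) = 0.178786
P(Shear sequence down) [OR] = 1 − (1−0.16) × (1−0.19) = 0.319600
P(Offshore blowout preventer fails to close) [OR] = 1 − (1−0.029400) × (1−0.000074) × (1−0.178786) × (1−0.319600) = 0.457713
Rounded to 4 decimal places: P(Offshore blowout preventer fails to close) ≈ 0.4577.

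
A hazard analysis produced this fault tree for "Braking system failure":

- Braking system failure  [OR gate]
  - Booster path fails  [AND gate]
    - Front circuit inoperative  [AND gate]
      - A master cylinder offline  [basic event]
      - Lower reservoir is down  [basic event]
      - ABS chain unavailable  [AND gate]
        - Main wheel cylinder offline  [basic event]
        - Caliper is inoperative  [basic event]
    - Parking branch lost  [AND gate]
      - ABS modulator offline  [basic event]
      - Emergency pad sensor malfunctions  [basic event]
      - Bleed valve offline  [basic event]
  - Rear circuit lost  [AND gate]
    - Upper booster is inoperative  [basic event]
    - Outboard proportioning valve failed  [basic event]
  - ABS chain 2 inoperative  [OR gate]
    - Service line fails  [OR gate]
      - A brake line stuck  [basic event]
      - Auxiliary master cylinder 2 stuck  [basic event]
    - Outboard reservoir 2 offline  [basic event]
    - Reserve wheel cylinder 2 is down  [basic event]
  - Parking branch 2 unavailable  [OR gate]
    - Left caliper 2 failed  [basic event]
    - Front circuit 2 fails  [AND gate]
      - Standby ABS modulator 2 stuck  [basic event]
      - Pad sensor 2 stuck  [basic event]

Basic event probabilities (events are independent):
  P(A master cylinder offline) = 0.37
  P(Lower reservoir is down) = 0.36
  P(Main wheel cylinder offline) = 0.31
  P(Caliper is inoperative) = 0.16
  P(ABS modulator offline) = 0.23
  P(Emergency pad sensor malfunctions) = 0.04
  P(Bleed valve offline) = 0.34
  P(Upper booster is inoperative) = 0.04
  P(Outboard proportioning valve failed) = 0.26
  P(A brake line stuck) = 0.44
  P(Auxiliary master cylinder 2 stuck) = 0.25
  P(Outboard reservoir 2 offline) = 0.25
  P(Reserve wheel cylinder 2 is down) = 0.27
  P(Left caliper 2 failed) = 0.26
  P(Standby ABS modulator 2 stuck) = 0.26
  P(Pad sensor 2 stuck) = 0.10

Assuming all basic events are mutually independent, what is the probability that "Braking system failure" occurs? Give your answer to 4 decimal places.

0.8360

P(ABS chain unavailable) [AND] = 0.31 × 0.16 = 0.049600
P(Front circuit inoperative) [AND] = 0.37 × 0.36 × 0.049600 = 0.006607
P(Parking branch lost) [AND] = 0.23 × 0.04 × 0.34 = 0.003128
P(Booster path fails) [AND] = 0.006607 × 0.003128 = 0.000021
P(Rear circuit lost) [AND] = 0.04 × 0.26 = 0.010400
P(Service line fails) [OR] = 1 − (1−0.44) × (1−0.25) = 0.580000
P(ABS chain 2 inoperative) [OR] = 1 − (1−0.580000) × (1−0.25) × (1−0.27) = 0.770050
P(Front circuit 2 fails) [AND] = 0.26 × 0.10 = 0.026000
P(Parking branch 2 unavailable) [OR] = 1 − (1−0.26) × (1−0.026000) = 0.279240
P(Braking system failure) [OR] = 1 − (1−0.000021) × (1−0.010400) × (1−0.770050) × (1−0.279240) = 0.835988
Rounded to 4 decimal places: P(Braking system failure) ≈ 0.8360.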